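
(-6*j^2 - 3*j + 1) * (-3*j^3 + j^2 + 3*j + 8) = 18*j^5 + 3*j^4 - 24*j^3 - 56*j^2 - 21*j + 8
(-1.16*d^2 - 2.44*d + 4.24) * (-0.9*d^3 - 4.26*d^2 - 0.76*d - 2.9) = 1.044*d^5 + 7.1376*d^4 + 7.46*d^3 - 12.844*d^2 + 3.8536*d - 12.296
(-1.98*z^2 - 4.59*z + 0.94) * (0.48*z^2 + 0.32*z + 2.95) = -0.9504*z^4 - 2.8368*z^3 - 6.8586*z^2 - 13.2397*z + 2.773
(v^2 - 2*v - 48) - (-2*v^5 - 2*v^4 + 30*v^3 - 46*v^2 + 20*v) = 2*v^5 + 2*v^4 - 30*v^3 + 47*v^2 - 22*v - 48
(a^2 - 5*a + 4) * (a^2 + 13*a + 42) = a^4 + 8*a^3 - 19*a^2 - 158*a + 168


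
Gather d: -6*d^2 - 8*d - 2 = -6*d^2 - 8*d - 2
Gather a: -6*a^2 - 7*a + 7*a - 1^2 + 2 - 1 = -6*a^2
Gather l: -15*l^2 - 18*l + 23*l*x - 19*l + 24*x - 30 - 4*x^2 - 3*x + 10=-15*l^2 + l*(23*x - 37) - 4*x^2 + 21*x - 20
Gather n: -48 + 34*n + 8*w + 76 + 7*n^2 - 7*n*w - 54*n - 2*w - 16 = 7*n^2 + n*(-7*w - 20) + 6*w + 12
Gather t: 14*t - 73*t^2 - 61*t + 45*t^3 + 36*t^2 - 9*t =45*t^3 - 37*t^2 - 56*t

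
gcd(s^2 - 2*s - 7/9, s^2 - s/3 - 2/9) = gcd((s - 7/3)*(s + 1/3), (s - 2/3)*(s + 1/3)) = s + 1/3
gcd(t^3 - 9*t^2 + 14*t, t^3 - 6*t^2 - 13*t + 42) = t^2 - 9*t + 14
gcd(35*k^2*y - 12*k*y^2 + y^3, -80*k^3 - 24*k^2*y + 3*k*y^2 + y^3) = -5*k + y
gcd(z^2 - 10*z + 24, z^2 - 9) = 1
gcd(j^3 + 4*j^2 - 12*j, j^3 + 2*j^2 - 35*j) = j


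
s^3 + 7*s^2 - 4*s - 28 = (s - 2)*(s + 2)*(s + 7)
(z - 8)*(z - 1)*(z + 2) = z^3 - 7*z^2 - 10*z + 16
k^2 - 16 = (k - 4)*(k + 4)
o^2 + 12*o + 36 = (o + 6)^2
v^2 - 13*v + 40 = (v - 8)*(v - 5)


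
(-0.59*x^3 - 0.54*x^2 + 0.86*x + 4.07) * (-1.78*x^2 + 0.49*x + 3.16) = 1.0502*x^5 + 0.6721*x^4 - 3.6598*x^3 - 8.5296*x^2 + 4.7119*x + 12.8612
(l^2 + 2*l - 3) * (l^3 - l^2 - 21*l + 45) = l^5 + l^4 - 26*l^3 + 6*l^2 + 153*l - 135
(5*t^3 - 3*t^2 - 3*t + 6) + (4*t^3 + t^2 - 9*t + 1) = 9*t^3 - 2*t^2 - 12*t + 7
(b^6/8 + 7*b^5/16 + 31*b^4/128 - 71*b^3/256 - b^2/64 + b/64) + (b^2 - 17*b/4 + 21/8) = b^6/8 + 7*b^5/16 + 31*b^4/128 - 71*b^3/256 + 63*b^2/64 - 271*b/64 + 21/8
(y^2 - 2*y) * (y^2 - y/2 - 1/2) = y^4 - 5*y^3/2 + y^2/2 + y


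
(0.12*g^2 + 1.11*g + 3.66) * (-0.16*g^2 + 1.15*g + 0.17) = -0.0192*g^4 - 0.0396*g^3 + 0.7113*g^2 + 4.3977*g + 0.6222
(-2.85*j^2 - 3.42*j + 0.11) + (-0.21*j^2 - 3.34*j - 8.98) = -3.06*j^2 - 6.76*j - 8.87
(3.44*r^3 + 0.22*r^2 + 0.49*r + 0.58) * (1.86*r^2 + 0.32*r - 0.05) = 6.3984*r^5 + 1.51*r^4 + 0.8098*r^3 + 1.2246*r^2 + 0.1611*r - 0.029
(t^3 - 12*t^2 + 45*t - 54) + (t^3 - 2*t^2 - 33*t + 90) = 2*t^3 - 14*t^2 + 12*t + 36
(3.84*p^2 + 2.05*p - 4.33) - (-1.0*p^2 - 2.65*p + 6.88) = 4.84*p^2 + 4.7*p - 11.21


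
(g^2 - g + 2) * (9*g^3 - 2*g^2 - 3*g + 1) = 9*g^5 - 11*g^4 + 17*g^3 - 7*g + 2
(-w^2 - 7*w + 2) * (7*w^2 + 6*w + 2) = -7*w^4 - 55*w^3 - 30*w^2 - 2*w + 4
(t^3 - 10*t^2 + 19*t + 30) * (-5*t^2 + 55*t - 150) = -5*t^5 + 105*t^4 - 795*t^3 + 2395*t^2 - 1200*t - 4500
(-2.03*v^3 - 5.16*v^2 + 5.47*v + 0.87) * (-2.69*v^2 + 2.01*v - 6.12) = 5.4607*v^5 + 9.8001*v^4 - 12.6623*v^3 + 40.2336*v^2 - 31.7277*v - 5.3244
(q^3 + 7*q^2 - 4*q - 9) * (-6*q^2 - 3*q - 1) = -6*q^5 - 45*q^4 + 2*q^3 + 59*q^2 + 31*q + 9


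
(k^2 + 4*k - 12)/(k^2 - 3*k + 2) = (k + 6)/(k - 1)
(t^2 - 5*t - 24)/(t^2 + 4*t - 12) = (t^2 - 5*t - 24)/(t^2 + 4*t - 12)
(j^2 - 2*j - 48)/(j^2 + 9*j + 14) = (j^2 - 2*j - 48)/(j^2 + 9*j + 14)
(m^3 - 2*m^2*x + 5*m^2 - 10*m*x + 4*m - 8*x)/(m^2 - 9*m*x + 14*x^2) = (-m^2 - 5*m - 4)/(-m + 7*x)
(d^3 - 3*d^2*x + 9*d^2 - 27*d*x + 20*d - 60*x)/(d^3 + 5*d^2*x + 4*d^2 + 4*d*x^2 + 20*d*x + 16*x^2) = (d^2 - 3*d*x + 5*d - 15*x)/(d^2 + 5*d*x + 4*x^2)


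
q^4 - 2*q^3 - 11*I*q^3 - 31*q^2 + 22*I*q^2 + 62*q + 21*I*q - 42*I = (q - 2)*(q - 7*I)*(q - 3*I)*(q - I)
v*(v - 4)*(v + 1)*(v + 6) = v^4 + 3*v^3 - 22*v^2 - 24*v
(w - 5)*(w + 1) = w^2 - 4*w - 5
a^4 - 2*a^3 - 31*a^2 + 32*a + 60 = (a - 6)*(a - 2)*(a + 1)*(a + 5)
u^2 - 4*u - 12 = (u - 6)*(u + 2)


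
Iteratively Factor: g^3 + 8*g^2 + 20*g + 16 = (g + 4)*(g^2 + 4*g + 4) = (g + 2)*(g + 4)*(g + 2)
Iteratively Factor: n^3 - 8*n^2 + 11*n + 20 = (n + 1)*(n^2 - 9*n + 20) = (n - 4)*(n + 1)*(n - 5)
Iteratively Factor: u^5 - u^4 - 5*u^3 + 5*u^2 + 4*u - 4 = (u + 2)*(u^4 - 3*u^3 + u^2 + 3*u - 2) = (u - 1)*(u + 2)*(u^3 - 2*u^2 - u + 2) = (u - 2)*(u - 1)*(u + 2)*(u^2 - 1) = (u - 2)*(u - 1)^2*(u + 2)*(u + 1)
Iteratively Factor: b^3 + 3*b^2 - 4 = (b + 2)*(b^2 + b - 2) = (b + 2)^2*(b - 1)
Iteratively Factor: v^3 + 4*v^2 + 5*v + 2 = (v + 2)*(v^2 + 2*v + 1) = (v + 1)*(v + 2)*(v + 1)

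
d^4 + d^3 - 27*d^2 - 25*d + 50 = (d - 5)*(d - 1)*(d + 2)*(d + 5)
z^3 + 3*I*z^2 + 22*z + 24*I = (z - 4*I)*(z + I)*(z + 6*I)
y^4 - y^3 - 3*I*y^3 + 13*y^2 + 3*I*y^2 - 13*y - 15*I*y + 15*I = (y - 1)*(y - 5*I)*(y - I)*(y + 3*I)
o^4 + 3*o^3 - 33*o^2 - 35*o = o*(o - 5)*(o + 1)*(o + 7)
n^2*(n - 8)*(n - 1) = n^4 - 9*n^3 + 8*n^2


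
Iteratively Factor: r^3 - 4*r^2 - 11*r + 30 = (r - 2)*(r^2 - 2*r - 15) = (r - 5)*(r - 2)*(r + 3)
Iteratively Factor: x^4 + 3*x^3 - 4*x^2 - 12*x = (x - 2)*(x^3 + 5*x^2 + 6*x) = (x - 2)*(x + 3)*(x^2 + 2*x) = (x - 2)*(x + 2)*(x + 3)*(x)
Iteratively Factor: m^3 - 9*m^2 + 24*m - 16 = (m - 1)*(m^2 - 8*m + 16) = (m - 4)*(m - 1)*(m - 4)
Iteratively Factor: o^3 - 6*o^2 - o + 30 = (o - 3)*(o^2 - 3*o - 10) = (o - 5)*(o - 3)*(o + 2)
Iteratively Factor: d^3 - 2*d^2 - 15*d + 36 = (d - 3)*(d^2 + d - 12) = (d - 3)*(d + 4)*(d - 3)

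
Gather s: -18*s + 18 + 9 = 27 - 18*s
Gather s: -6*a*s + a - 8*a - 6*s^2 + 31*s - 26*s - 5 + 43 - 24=-7*a - 6*s^2 + s*(5 - 6*a) + 14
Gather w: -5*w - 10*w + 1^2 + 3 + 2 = 6 - 15*w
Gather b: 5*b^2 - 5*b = 5*b^2 - 5*b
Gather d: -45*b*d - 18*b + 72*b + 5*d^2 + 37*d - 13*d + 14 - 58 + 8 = 54*b + 5*d^2 + d*(24 - 45*b) - 36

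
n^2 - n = n*(n - 1)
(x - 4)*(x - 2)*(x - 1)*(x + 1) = x^4 - 6*x^3 + 7*x^2 + 6*x - 8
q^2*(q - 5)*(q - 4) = q^4 - 9*q^3 + 20*q^2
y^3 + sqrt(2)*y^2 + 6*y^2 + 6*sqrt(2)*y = y*(y + 6)*(y + sqrt(2))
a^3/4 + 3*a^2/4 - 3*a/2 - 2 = (a/4 + 1)*(a - 2)*(a + 1)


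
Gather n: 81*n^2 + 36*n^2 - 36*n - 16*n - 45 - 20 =117*n^2 - 52*n - 65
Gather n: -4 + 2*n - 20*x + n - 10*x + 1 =3*n - 30*x - 3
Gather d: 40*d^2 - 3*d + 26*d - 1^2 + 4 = 40*d^2 + 23*d + 3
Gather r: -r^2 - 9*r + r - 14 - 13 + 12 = -r^2 - 8*r - 15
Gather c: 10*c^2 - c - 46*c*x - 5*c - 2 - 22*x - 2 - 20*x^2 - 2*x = 10*c^2 + c*(-46*x - 6) - 20*x^2 - 24*x - 4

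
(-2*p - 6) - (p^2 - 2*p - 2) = -p^2 - 4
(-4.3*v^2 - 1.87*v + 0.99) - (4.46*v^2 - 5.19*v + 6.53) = -8.76*v^2 + 3.32*v - 5.54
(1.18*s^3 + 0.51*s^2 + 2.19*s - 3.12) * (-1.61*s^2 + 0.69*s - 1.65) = -1.8998*s^5 - 0.00690000000000013*s^4 - 5.121*s^3 + 5.6928*s^2 - 5.7663*s + 5.148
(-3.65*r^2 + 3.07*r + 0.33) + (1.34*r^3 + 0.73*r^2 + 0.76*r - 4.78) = 1.34*r^3 - 2.92*r^2 + 3.83*r - 4.45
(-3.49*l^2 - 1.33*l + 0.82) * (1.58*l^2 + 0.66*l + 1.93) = -5.5142*l^4 - 4.4048*l^3 - 6.3179*l^2 - 2.0257*l + 1.5826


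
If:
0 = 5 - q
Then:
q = 5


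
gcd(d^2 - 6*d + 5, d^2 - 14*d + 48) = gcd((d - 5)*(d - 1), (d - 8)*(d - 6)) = 1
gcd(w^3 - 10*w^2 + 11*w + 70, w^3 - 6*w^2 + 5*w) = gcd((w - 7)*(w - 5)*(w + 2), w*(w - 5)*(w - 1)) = w - 5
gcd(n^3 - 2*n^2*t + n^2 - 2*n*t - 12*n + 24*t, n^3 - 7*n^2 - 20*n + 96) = n^2 + n - 12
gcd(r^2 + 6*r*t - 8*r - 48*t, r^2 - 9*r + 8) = r - 8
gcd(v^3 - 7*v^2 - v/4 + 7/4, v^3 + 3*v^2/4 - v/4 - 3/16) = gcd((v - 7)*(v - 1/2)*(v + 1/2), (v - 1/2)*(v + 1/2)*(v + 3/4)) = v^2 - 1/4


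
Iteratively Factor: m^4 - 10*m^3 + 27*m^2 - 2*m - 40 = (m + 1)*(m^3 - 11*m^2 + 38*m - 40) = (m - 4)*(m + 1)*(m^2 - 7*m + 10) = (m - 5)*(m - 4)*(m + 1)*(m - 2)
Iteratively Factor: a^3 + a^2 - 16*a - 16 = (a - 4)*(a^2 + 5*a + 4) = (a - 4)*(a + 4)*(a + 1)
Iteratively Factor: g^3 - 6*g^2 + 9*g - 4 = (g - 1)*(g^2 - 5*g + 4) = (g - 1)^2*(g - 4)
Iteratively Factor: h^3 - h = (h)*(h^2 - 1) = h*(h + 1)*(h - 1)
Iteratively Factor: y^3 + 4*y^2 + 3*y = (y + 1)*(y^2 + 3*y) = y*(y + 1)*(y + 3)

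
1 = 1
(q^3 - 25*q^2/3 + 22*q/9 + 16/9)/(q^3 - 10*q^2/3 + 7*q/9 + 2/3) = (q - 8)/(q - 3)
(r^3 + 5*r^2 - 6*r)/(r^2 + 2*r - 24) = r*(r - 1)/(r - 4)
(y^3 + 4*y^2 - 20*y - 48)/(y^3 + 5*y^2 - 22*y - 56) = (y + 6)/(y + 7)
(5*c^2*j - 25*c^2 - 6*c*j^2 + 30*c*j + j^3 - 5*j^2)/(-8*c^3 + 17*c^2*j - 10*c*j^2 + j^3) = (-5*c*j + 25*c + j^2 - 5*j)/(8*c^2 - 9*c*j + j^2)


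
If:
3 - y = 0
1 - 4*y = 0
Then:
No Solution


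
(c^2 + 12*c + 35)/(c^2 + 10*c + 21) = (c + 5)/(c + 3)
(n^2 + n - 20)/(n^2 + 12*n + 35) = (n - 4)/(n + 7)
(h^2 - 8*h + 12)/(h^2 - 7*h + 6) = (h - 2)/(h - 1)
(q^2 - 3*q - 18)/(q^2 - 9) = (q - 6)/(q - 3)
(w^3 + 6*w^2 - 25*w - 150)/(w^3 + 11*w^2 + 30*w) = (w - 5)/w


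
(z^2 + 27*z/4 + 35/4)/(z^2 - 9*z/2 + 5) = (4*z^2 + 27*z + 35)/(2*(2*z^2 - 9*z + 10))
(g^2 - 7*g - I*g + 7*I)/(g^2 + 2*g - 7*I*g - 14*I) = (g^2 - g*(7 + I) + 7*I)/(g^2 + g*(2 - 7*I) - 14*I)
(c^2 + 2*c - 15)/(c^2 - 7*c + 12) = (c + 5)/(c - 4)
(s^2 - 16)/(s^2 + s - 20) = (s + 4)/(s + 5)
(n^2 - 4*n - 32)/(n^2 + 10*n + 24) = (n - 8)/(n + 6)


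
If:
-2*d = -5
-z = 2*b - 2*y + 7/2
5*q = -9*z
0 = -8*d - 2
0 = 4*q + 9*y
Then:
No Solution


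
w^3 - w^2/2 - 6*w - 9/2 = (w - 3)*(w + 1)*(w + 3/2)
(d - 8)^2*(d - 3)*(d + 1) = d^4 - 18*d^3 + 93*d^2 - 80*d - 192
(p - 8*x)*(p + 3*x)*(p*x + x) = p^3*x - 5*p^2*x^2 + p^2*x - 24*p*x^3 - 5*p*x^2 - 24*x^3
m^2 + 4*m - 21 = (m - 3)*(m + 7)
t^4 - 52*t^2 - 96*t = t*(t - 8)*(t + 2)*(t + 6)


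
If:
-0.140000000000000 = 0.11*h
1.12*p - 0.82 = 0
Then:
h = -1.27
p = 0.73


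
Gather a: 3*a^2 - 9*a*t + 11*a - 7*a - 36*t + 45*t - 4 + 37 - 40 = 3*a^2 + a*(4 - 9*t) + 9*t - 7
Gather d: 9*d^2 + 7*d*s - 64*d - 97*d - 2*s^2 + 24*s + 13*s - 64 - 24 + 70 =9*d^2 + d*(7*s - 161) - 2*s^2 + 37*s - 18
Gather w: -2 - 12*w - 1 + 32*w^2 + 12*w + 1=32*w^2 - 2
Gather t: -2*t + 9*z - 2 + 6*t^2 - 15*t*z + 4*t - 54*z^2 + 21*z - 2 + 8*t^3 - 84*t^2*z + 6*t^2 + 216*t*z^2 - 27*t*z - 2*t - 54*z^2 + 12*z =8*t^3 + t^2*(12 - 84*z) + t*(216*z^2 - 42*z) - 108*z^2 + 42*z - 4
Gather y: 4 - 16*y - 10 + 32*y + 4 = 16*y - 2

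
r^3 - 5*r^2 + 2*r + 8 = (r - 4)*(r - 2)*(r + 1)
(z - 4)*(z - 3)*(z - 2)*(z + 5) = z^4 - 4*z^3 - 19*z^2 + 106*z - 120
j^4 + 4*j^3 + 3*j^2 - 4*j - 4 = (j - 1)*(j + 1)*(j + 2)^2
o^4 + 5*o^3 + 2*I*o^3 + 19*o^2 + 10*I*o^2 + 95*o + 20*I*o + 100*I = (o + 5)*(o - 4*I)*(o + I)*(o + 5*I)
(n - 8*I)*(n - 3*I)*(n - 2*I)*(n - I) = n^4 - 14*I*n^3 - 59*n^2 + 94*I*n + 48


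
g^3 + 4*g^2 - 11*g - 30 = (g - 3)*(g + 2)*(g + 5)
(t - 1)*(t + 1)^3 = t^4 + 2*t^3 - 2*t - 1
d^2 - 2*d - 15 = (d - 5)*(d + 3)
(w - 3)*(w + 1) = w^2 - 2*w - 3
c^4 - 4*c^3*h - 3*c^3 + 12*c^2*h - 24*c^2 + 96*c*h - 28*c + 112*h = (c - 7)*(c + 2)^2*(c - 4*h)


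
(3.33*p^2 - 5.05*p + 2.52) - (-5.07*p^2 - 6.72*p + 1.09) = 8.4*p^2 + 1.67*p + 1.43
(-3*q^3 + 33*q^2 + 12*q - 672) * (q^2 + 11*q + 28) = -3*q^5 + 291*q^3 + 384*q^2 - 7056*q - 18816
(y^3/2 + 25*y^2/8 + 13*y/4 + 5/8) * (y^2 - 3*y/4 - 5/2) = y^5/2 + 11*y^4/4 - 11*y^3/32 - 77*y^2/8 - 275*y/32 - 25/16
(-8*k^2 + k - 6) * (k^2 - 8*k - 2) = -8*k^4 + 65*k^3 + 2*k^2 + 46*k + 12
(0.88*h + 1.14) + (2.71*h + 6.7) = 3.59*h + 7.84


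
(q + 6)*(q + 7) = q^2 + 13*q + 42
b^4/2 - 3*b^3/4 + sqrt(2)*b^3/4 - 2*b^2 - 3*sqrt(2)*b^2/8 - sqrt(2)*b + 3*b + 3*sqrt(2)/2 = (b/2 + 1)*(b - 2)*(b - 3/2)*(b + sqrt(2)/2)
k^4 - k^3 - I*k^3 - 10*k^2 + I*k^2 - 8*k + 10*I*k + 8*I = (k - 4)*(k + 1)*(k + 2)*(k - I)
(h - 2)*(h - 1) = h^2 - 3*h + 2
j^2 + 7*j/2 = j*(j + 7/2)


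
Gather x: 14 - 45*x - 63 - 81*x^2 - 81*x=-81*x^2 - 126*x - 49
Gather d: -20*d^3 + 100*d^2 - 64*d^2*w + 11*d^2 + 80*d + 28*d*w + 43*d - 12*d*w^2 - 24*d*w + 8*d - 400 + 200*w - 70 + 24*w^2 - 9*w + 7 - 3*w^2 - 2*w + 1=-20*d^3 + d^2*(111 - 64*w) + d*(-12*w^2 + 4*w + 131) + 21*w^2 + 189*w - 462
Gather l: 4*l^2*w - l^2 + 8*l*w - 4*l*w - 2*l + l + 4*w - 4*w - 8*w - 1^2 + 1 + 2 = l^2*(4*w - 1) + l*(4*w - 1) - 8*w + 2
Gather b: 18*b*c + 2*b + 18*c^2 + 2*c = b*(18*c + 2) + 18*c^2 + 2*c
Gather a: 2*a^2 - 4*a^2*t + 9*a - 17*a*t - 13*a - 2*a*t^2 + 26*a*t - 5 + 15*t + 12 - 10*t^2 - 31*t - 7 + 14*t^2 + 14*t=a^2*(2 - 4*t) + a*(-2*t^2 + 9*t - 4) + 4*t^2 - 2*t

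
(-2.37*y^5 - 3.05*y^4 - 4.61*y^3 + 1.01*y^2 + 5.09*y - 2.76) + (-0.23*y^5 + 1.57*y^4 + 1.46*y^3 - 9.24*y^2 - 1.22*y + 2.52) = -2.6*y^5 - 1.48*y^4 - 3.15*y^3 - 8.23*y^2 + 3.87*y - 0.24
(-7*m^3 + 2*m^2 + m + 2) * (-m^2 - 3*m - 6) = 7*m^5 + 19*m^4 + 35*m^3 - 17*m^2 - 12*m - 12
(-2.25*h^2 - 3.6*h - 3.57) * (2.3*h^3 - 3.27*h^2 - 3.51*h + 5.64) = -5.175*h^5 - 0.922499999999999*h^4 + 11.4585*h^3 + 11.6199*h^2 - 7.7733*h - 20.1348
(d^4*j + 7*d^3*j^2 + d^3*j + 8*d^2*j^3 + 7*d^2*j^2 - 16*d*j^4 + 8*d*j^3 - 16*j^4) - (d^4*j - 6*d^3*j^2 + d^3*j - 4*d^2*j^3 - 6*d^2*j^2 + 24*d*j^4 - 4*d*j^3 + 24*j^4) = 13*d^3*j^2 + 12*d^2*j^3 + 13*d^2*j^2 - 40*d*j^4 + 12*d*j^3 - 40*j^4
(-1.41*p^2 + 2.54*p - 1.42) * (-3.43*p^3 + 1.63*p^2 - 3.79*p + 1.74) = 4.8363*p^5 - 11.0105*p^4 + 14.3547*p^3 - 14.3946*p^2 + 9.8014*p - 2.4708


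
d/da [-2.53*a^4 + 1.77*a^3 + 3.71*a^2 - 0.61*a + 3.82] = -10.12*a^3 + 5.31*a^2 + 7.42*a - 0.61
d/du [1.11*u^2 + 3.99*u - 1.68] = 2.22*u + 3.99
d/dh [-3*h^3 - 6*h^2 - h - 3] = -9*h^2 - 12*h - 1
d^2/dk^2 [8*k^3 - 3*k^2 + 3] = 48*k - 6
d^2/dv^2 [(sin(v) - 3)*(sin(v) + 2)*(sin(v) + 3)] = -9*sin(v)^3 - 8*sin(v)^2 + 15*sin(v) + 4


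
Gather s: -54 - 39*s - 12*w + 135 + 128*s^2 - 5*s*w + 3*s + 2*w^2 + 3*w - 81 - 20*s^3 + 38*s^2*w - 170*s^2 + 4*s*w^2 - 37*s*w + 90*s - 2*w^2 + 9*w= -20*s^3 + s^2*(38*w - 42) + s*(4*w^2 - 42*w + 54)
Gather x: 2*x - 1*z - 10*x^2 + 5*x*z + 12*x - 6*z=-10*x^2 + x*(5*z + 14) - 7*z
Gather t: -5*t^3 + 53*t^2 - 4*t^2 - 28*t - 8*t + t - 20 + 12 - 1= -5*t^3 + 49*t^2 - 35*t - 9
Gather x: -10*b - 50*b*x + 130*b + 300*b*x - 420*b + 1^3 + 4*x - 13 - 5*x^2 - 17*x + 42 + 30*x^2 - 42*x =-300*b + 25*x^2 + x*(250*b - 55) + 30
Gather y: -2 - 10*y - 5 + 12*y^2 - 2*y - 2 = 12*y^2 - 12*y - 9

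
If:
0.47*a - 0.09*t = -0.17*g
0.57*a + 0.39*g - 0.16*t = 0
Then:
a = 0.0914351851851852*t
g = 0.27662037037037*t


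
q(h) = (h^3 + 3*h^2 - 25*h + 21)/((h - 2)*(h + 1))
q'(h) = (3*h^2 + 6*h - 25)/((h - 2)*(h + 1)) - (h^3 + 3*h^2 - 25*h + 21)/((h - 2)*(h + 1)^2) - (h^3 + 3*h^2 - 25*h + 21)/((h - 2)^2*(h + 1))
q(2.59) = -2.95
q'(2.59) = 10.86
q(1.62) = 7.41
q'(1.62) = 24.11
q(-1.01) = 1603.99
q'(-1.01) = 160001.33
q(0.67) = -2.66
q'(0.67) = 8.43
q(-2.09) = 17.32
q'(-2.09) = 14.65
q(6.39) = 7.54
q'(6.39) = 1.45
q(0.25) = -6.84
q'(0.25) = 12.22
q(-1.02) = 803.97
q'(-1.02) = 40001.33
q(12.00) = 14.47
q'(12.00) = 1.12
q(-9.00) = -2.73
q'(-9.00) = 1.27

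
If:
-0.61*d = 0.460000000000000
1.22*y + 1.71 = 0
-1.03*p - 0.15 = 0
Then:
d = -0.75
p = -0.15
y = -1.40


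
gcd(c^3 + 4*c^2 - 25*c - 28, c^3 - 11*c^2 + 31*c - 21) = 1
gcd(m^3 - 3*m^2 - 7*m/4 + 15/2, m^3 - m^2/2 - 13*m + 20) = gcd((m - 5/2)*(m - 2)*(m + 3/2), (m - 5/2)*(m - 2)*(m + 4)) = m^2 - 9*m/2 + 5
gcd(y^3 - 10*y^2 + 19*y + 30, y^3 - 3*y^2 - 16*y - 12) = y^2 - 5*y - 6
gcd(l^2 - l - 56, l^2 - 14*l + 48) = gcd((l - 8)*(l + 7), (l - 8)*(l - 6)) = l - 8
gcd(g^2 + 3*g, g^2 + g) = g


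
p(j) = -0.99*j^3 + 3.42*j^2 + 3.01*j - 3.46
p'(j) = -2.97*j^2 + 6.84*j + 3.01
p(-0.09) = -3.70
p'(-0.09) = 2.37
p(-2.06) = 13.51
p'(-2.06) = -23.68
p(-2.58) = 28.54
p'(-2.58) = -34.41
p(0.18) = -2.81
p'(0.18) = 4.14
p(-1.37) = 1.38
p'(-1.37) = -11.94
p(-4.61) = 152.34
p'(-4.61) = -91.64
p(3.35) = 7.79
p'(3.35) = -7.41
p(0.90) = 1.30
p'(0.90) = 6.76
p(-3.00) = 45.02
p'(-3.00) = -44.24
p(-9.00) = 968.18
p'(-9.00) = -299.12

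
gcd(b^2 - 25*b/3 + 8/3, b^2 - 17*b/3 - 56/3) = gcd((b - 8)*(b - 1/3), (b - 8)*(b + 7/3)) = b - 8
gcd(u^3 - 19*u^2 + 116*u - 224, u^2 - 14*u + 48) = u - 8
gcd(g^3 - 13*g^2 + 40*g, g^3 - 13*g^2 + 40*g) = g^3 - 13*g^2 + 40*g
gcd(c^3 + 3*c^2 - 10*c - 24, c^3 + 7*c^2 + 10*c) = c + 2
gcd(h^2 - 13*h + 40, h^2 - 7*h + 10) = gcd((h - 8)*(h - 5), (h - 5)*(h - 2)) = h - 5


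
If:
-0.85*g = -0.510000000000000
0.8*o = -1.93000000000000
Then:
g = 0.60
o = -2.41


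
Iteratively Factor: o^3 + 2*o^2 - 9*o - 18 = (o + 3)*(o^2 - o - 6) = (o - 3)*(o + 3)*(o + 2)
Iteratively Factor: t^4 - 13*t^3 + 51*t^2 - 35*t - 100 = (t - 5)*(t^3 - 8*t^2 + 11*t + 20) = (t - 5)*(t - 4)*(t^2 - 4*t - 5) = (t - 5)^2*(t - 4)*(t + 1)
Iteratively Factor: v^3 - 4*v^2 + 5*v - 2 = (v - 1)*(v^2 - 3*v + 2) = (v - 1)^2*(v - 2)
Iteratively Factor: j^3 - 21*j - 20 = (j - 5)*(j^2 + 5*j + 4) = (j - 5)*(j + 4)*(j + 1)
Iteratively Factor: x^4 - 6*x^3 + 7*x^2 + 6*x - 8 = (x - 2)*(x^3 - 4*x^2 - x + 4) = (x - 2)*(x + 1)*(x^2 - 5*x + 4) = (x - 4)*(x - 2)*(x + 1)*(x - 1)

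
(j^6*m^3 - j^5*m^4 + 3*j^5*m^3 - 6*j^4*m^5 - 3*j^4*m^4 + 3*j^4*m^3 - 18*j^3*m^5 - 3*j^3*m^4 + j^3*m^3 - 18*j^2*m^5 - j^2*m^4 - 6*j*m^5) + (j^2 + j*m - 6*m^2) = j^6*m^3 - j^5*m^4 + 3*j^5*m^3 - 6*j^4*m^5 - 3*j^4*m^4 + 3*j^4*m^3 - 18*j^3*m^5 - 3*j^3*m^4 + j^3*m^3 - 18*j^2*m^5 - j^2*m^4 + j^2 - 6*j*m^5 + j*m - 6*m^2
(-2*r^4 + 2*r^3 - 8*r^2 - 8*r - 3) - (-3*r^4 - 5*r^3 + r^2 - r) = r^4 + 7*r^3 - 9*r^2 - 7*r - 3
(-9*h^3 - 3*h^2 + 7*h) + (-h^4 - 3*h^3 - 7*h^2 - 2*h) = -h^4 - 12*h^3 - 10*h^2 + 5*h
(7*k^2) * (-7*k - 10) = -49*k^3 - 70*k^2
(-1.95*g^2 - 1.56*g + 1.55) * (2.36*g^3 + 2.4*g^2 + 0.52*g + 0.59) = -4.602*g^5 - 8.3616*g^4 - 1.1*g^3 + 1.7583*g^2 - 0.1144*g + 0.9145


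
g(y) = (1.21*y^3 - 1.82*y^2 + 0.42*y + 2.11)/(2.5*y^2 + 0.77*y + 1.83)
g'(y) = (-5.0*y - 0.77)*(1.21*y^3 - 1.82*y^2 + 0.42*y + 2.11)/(2.5*y^2 + 0.77*y + 1.83)^2 + (3.63*y^2 - 3.64*y + 0.42)/(2.5*y^2 + 0.77*y + 1.83)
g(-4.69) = -3.10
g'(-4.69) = 0.51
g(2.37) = 0.51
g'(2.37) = 0.33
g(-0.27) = 1.02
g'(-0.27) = 1.25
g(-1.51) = -1.07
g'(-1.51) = 1.09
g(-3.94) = -2.71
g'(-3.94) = 0.53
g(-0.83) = -0.06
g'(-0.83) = 1.97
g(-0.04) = 1.16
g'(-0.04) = -0.05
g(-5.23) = -3.37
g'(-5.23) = 0.50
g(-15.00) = -8.14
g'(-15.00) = 0.48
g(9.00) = 3.51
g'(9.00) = 0.48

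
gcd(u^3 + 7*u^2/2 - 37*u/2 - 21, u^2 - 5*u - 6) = u + 1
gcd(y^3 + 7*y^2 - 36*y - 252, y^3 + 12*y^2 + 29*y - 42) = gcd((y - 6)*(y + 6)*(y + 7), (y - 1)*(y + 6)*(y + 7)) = y^2 + 13*y + 42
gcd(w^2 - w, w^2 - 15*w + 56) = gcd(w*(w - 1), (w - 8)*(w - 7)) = 1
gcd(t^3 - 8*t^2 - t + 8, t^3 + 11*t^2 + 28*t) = 1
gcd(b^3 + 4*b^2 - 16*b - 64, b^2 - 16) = b^2 - 16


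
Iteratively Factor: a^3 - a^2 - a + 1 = (a + 1)*(a^2 - 2*a + 1) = (a - 1)*(a + 1)*(a - 1)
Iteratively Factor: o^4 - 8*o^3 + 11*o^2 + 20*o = (o - 4)*(o^3 - 4*o^2 - 5*o) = (o - 4)*(o + 1)*(o^2 - 5*o) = o*(o - 4)*(o + 1)*(o - 5)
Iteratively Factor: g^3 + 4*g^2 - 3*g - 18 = (g + 3)*(g^2 + g - 6) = (g - 2)*(g + 3)*(g + 3)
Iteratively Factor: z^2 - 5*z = (z)*(z - 5)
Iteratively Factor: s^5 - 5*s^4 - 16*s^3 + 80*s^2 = (s)*(s^4 - 5*s^3 - 16*s^2 + 80*s) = s^2*(s^3 - 5*s^2 - 16*s + 80) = s^2*(s - 5)*(s^2 - 16) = s^2*(s - 5)*(s + 4)*(s - 4)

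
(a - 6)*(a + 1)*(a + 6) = a^3 + a^2 - 36*a - 36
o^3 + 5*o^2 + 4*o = o*(o + 1)*(o + 4)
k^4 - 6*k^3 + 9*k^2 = k^2*(k - 3)^2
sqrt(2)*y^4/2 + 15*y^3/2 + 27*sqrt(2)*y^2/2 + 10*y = y*(y + 2*sqrt(2))*(y + 5*sqrt(2))*(sqrt(2)*y/2 + 1/2)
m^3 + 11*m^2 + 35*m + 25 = (m + 1)*(m + 5)^2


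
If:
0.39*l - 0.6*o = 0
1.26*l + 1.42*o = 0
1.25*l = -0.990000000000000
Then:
No Solution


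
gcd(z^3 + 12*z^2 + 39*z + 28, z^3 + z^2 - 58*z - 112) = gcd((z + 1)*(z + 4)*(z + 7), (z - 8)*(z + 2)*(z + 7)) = z + 7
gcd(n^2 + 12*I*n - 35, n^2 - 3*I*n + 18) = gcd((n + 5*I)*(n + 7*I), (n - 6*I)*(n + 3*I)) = 1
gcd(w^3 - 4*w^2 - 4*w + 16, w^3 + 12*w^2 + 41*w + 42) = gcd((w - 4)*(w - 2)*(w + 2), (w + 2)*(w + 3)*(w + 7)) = w + 2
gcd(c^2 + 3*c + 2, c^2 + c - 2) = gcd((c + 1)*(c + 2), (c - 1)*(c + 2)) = c + 2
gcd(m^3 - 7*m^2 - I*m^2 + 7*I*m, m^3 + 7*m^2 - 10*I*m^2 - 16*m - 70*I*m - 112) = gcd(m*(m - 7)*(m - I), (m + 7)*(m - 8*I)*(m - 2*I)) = 1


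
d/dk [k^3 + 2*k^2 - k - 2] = 3*k^2 + 4*k - 1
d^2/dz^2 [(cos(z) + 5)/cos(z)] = 5*(sin(z)^2 + 1)/cos(z)^3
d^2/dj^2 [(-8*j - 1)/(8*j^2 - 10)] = 4*(-16*j^2*(8*j + 1) + (24*j + 1)*(4*j^2 - 5))/(4*j^2 - 5)^3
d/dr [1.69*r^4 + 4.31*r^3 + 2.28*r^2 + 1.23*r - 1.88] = 6.76*r^3 + 12.93*r^2 + 4.56*r + 1.23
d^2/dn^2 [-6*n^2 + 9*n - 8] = -12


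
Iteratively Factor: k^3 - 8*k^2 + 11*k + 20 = (k + 1)*(k^2 - 9*k + 20) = (k - 5)*(k + 1)*(k - 4)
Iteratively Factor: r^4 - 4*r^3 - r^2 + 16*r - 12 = (r - 3)*(r^3 - r^2 - 4*r + 4) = (r - 3)*(r - 2)*(r^2 + r - 2) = (r - 3)*(r - 2)*(r - 1)*(r + 2)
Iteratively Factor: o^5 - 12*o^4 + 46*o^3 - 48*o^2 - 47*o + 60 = (o - 3)*(o^4 - 9*o^3 + 19*o^2 + 9*o - 20) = (o - 4)*(o - 3)*(o^3 - 5*o^2 - o + 5) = (o - 5)*(o - 4)*(o - 3)*(o^2 - 1) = (o - 5)*(o - 4)*(o - 3)*(o + 1)*(o - 1)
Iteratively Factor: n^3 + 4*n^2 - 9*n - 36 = (n + 3)*(n^2 + n - 12) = (n - 3)*(n + 3)*(n + 4)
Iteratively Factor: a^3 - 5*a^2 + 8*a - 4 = (a - 2)*(a^2 - 3*a + 2) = (a - 2)*(a - 1)*(a - 2)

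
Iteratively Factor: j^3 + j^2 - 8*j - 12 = (j - 3)*(j^2 + 4*j + 4) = (j - 3)*(j + 2)*(j + 2)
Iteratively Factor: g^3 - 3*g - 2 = (g - 2)*(g^2 + 2*g + 1) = (g - 2)*(g + 1)*(g + 1)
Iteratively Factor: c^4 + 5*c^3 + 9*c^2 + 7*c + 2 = (c + 2)*(c^3 + 3*c^2 + 3*c + 1) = (c + 1)*(c + 2)*(c^2 + 2*c + 1) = (c + 1)^2*(c + 2)*(c + 1)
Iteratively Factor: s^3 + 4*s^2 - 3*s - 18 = (s + 3)*(s^2 + s - 6) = (s - 2)*(s + 3)*(s + 3)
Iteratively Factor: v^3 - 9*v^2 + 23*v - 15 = (v - 5)*(v^2 - 4*v + 3) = (v - 5)*(v - 1)*(v - 3)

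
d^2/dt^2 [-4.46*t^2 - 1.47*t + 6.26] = -8.92000000000000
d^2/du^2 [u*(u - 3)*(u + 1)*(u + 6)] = 12*u^2 + 24*u - 30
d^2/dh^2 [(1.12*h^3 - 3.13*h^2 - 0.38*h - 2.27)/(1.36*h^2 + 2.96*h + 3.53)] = (-3.5527136788005e-15*h^4 + 32.666752*h^3 + 135.183408*h^2 + 39.8544*h - 88.046178)/(2.515456*h^6 + 16.424448*h^5 + 55.334592*h^4 + 111.196544*h^3 + 143.625816*h^2 + 110.652792*h + 43.986977)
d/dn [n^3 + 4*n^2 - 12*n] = 3*n^2 + 8*n - 12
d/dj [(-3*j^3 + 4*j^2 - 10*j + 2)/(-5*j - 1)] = (30*j^3 - 11*j^2 - 8*j + 20)/(25*j^2 + 10*j + 1)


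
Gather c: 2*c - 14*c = -12*c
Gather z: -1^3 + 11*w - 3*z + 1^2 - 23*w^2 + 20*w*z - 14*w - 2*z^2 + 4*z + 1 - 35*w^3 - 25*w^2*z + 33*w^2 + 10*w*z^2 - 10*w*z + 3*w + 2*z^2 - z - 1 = -35*w^3 + 10*w^2 + 10*w*z^2 + z*(-25*w^2 + 10*w)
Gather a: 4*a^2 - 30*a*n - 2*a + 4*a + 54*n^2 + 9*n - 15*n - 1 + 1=4*a^2 + a*(2 - 30*n) + 54*n^2 - 6*n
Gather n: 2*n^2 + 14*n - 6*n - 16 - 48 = 2*n^2 + 8*n - 64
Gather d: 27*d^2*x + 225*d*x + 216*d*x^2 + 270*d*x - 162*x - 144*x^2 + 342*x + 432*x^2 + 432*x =27*d^2*x + d*(216*x^2 + 495*x) + 288*x^2 + 612*x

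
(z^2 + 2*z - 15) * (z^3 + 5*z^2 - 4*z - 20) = z^5 + 7*z^4 - 9*z^3 - 103*z^2 + 20*z + 300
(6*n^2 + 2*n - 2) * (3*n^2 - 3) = 18*n^4 + 6*n^3 - 24*n^2 - 6*n + 6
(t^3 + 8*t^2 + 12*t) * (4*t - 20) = 4*t^4 + 12*t^3 - 112*t^2 - 240*t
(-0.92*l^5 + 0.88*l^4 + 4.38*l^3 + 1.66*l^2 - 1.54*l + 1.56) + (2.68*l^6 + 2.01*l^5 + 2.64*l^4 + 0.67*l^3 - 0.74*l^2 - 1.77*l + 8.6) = 2.68*l^6 + 1.09*l^5 + 3.52*l^4 + 5.05*l^3 + 0.92*l^2 - 3.31*l + 10.16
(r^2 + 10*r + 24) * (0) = 0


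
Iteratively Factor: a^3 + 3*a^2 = (a + 3)*(a^2) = a*(a + 3)*(a)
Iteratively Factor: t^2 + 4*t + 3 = (t + 1)*(t + 3)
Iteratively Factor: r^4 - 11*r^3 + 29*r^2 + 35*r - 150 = (r + 2)*(r^3 - 13*r^2 + 55*r - 75) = (r - 5)*(r + 2)*(r^2 - 8*r + 15) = (r - 5)^2*(r + 2)*(r - 3)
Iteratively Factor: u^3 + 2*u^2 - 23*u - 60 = (u + 3)*(u^2 - u - 20) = (u + 3)*(u + 4)*(u - 5)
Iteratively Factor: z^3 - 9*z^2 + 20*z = (z)*(z^2 - 9*z + 20) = z*(z - 4)*(z - 5)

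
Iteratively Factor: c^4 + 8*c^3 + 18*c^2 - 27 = (c + 3)*(c^3 + 5*c^2 + 3*c - 9) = (c - 1)*(c + 3)*(c^2 + 6*c + 9) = (c - 1)*(c + 3)^2*(c + 3)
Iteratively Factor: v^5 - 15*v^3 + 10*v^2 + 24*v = (v)*(v^4 - 15*v^2 + 10*v + 24) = v*(v + 1)*(v^3 - v^2 - 14*v + 24) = v*(v - 2)*(v + 1)*(v^2 + v - 12) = v*(v - 2)*(v + 1)*(v + 4)*(v - 3)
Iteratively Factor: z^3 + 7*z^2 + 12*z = (z + 3)*(z^2 + 4*z) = (z + 3)*(z + 4)*(z)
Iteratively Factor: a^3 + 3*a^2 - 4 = (a + 2)*(a^2 + a - 2) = (a - 1)*(a + 2)*(a + 2)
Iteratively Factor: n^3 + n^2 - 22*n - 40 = (n - 5)*(n^2 + 6*n + 8) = (n - 5)*(n + 4)*(n + 2)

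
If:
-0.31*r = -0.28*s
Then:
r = 0.903225806451613*s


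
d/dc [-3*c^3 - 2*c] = -9*c^2 - 2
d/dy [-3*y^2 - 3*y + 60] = -6*y - 3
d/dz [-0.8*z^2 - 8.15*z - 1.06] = -1.6*z - 8.15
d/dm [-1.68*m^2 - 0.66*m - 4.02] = -3.36*m - 0.66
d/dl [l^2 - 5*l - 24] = 2*l - 5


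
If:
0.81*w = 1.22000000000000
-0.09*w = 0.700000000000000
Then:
No Solution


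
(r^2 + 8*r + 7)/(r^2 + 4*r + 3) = (r + 7)/(r + 3)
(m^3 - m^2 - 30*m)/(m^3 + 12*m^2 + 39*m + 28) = m*(m^2 - m - 30)/(m^3 + 12*m^2 + 39*m + 28)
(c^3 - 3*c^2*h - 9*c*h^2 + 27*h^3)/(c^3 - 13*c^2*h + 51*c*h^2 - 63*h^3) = (c + 3*h)/(c - 7*h)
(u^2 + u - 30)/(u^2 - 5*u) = (u + 6)/u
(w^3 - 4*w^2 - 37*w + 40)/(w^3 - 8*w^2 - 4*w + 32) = (w^2 + 4*w - 5)/(w^2 - 4)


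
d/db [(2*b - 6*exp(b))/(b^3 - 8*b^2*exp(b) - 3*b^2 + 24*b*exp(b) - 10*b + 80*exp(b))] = 2*((1 - 3*exp(b))*(b^3 - 8*b^2*exp(b) - 3*b^2 + 24*b*exp(b) - 10*b + 80*exp(b)) + (b - 3*exp(b))*(8*b^2*exp(b) - 3*b^2 - 8*b*exp(b) + 6*b - 104*exp(b) + 10))/(b^3 - 8*b^2*exp(b) - 3*b^2 + 24*b*exp(b) - 10*b + 80*exp(b))^2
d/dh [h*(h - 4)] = 2*h - 4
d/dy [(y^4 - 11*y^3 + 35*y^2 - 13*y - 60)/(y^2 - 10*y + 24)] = (2*y^3 - 25*y^2 + 84*y - 57)/(y^2 - 12*y + 36)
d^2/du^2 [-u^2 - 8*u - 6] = -2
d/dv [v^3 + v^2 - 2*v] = 3*v^2 + 2*v - 2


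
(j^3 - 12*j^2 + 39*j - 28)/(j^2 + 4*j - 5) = (j^2 - 11*j + 28)/(j + 5)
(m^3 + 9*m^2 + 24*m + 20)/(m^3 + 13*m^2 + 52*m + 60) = (m + 2)/(m + 6)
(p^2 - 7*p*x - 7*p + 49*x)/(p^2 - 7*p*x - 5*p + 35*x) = (p - 7)/(p - 5)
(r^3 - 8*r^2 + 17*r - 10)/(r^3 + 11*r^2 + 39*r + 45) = (r^3 - 8*r^2 + 17*r - 10)/(r^3 + 11*r^2 + 39*r + 45)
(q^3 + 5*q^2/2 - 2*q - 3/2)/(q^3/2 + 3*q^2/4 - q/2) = 2*(2*q^3 + 5*q^2 - 4*q - 3)/(q*(2*q^2 + 3*q - 2))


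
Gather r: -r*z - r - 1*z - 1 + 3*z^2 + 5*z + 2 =r*(-z - 1) + 3*z^2 + 4*z + 1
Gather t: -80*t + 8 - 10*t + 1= 9 - 90*t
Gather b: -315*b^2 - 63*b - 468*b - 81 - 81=-315*b^2 - 531*b - 162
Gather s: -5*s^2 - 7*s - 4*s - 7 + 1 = -5*s^2 - 11*s - 6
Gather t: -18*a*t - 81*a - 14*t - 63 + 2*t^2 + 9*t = -81*a + 2*t^2 + t*(-18*a - 5) - 63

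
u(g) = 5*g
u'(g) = 5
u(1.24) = 6.20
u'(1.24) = 5.00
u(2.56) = 12.80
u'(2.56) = 5.00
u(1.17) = 5.85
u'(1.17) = 5.00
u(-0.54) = -2.70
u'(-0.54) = 5.00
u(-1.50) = -7.50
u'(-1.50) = 5.00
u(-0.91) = -4.55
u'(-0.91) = 5.00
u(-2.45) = -12.25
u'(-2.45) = 5.00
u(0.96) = 4.80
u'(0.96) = 5.00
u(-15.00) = -75.00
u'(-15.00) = 5.00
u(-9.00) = -45.00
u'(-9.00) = 5.00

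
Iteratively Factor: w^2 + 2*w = (w)*(w + 2)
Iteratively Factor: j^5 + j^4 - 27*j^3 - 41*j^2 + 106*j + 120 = (j - 2)*(j^4 + 3*j^3 - 21*j^2 - 83*j - 60) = (j - 2)*(j + 3)*(j^3 - 21*j - 20) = (j - 2)*(j + 1)*(j + 3)*(j^2 - j - 20) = (j - 5)*(j - 2)*(j + 1)*(j + 3)*(j + 4)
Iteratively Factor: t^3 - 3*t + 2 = (t - 1)*(t^2 + t - 2) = (t - 1)*(t + 2)*(t - 1)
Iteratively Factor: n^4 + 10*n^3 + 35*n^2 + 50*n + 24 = (n + 3)*(n^3 + 7*n^2 + 14*n + 8) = (n + 3)*(n + 4)*(n^2 + 3*n + 2) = (n + 2)*(n + 3)*(n + 4)*(n + 1)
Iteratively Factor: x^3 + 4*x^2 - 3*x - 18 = (x + 3)*(x^2 + x - 6) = (x + 3)^2*(x - 2)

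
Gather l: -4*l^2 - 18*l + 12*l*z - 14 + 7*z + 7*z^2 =-4*l^2 + l*(12*z - 18) + 7*z^2 + 7*z - 14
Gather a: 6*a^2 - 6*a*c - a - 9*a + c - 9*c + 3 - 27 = 6*a^2 + a*(-6*c - 10) - 8*c - 24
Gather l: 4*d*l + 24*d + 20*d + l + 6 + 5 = 44*d + l*(4*d + 1) + 11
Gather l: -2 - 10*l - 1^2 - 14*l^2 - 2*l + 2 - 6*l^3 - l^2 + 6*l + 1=-6*l^3 - 15*l^2 - 6*l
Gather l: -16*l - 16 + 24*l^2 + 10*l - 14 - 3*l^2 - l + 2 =21*l^2 - 7*l - 28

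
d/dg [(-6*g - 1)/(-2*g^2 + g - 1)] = (12*g^2 - 6*g - (4*g - 1)*(6*g + 1) + 6)/(2*g^2 - g + 1)^2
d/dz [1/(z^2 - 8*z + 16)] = 2*(4 - z)/(z^2 - 8*z + 16)^2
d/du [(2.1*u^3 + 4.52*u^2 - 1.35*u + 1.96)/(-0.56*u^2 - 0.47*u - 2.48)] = (-1.176*u^4 - 1.974*u^3 - 18.5044*u^2 - 20.224*u + 4.2692)/(0.3136*u^4 + 0.5264*u^3 + 2.9985*u^2 + 2.3312*u + 6.1504)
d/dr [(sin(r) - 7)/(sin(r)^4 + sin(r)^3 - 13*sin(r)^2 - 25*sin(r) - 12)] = (-3*sin(r)^3 + 29*sin(r)^2 + 5*sin(r) - 187)*cos(r)/((sin(r) - 4)^2*(sin(r) + 1)^3*(sin(r) + 3)^2)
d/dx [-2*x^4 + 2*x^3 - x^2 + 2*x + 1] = -8*x^3 + 6*x^2 - 2*x + 2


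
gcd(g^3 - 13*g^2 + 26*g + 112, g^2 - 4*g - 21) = g - 7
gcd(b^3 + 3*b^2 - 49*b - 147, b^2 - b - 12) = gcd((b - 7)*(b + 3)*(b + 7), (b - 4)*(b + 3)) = b + 3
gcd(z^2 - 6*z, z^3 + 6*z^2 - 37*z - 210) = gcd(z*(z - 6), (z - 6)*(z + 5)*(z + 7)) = z - 6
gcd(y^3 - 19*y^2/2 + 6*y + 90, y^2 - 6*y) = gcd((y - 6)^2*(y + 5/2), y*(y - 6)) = y - 6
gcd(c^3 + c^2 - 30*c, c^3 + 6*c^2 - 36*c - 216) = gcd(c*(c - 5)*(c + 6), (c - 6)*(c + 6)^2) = c + 6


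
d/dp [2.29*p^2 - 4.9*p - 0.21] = 4.58*p - 4.9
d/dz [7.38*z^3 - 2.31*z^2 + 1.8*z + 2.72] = 22.14*z^2 - 4.62*z + 1.8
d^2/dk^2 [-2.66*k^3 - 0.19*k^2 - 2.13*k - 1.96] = -15.96*k - 0.38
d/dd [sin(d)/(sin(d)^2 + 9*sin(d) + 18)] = (cos(d)^2 + 17)*cos(d)/((sin(d) + 3)^2*(sin(d) + 6)^2)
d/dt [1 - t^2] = -2*t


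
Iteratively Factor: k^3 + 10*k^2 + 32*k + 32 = (k + 4)*(k^2 + 6*k + 8) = (k + 2)*(k + 4)*(k + 4)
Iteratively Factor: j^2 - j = (j - 1)*(j)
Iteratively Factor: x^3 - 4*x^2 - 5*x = (x - 5)*(x^2 + x) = x*(x - 5)*(x + 1)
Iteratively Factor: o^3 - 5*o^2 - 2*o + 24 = (o - 4)*(o^2 - o - 6) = (o - 4)*(o - 3)*(o + 2)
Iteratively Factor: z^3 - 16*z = (z + 4)*(z^2 - 4*z) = (z - 4)*(z + 4)*(z)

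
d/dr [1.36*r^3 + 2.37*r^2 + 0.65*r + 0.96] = 4.08*r^2 + 4.74*r + 0.65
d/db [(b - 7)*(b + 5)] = 2*b - 2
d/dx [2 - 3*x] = -3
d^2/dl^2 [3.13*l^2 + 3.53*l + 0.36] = 6.26000000000000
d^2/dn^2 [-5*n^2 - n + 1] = -10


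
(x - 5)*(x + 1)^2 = x^3 - 3*x^2 - 9*x - 5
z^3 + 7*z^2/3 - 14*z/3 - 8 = (z - 2)*(z + 4/3)*(z + 3)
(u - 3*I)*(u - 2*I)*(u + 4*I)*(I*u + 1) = I*u^4 + 2*u^3 + 13*I*u^2 + 38*u - 24*I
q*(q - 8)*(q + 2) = q^3 - 6*q^2 - 16*q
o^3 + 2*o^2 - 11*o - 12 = (o - 3)*(o + 1)*(o + 4)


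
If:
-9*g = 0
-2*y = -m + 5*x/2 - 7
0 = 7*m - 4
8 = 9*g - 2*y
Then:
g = 0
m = 4/7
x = 218/35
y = -4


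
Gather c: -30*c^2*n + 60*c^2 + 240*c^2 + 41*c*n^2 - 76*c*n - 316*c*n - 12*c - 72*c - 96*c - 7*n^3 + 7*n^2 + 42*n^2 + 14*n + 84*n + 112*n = c^2*(300 - 30*n) + c*(41*n^2 - 392*n - 180) - 7*n^3 + 49*n^2 + 210*n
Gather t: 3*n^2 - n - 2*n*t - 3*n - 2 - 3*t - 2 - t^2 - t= 3*n^2 - 4*n - t^2 + t*(-2*n - 4) - 4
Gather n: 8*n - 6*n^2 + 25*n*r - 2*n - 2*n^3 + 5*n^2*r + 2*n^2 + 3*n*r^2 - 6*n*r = -2*n^3 + n^2*(5*r - 4) + n*(3*r^2 + 19*r + 6)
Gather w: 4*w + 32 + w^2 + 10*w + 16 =w^2 + 14*w + 48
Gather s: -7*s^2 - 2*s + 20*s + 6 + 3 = -7*s^2 + 18*s + 9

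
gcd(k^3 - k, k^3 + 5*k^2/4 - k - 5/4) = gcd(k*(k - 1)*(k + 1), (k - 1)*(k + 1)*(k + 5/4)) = k^2 - 1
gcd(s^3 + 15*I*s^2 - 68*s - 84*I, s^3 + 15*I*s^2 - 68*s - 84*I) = s^3 + 15*I*s^2 - 68*s - 84*I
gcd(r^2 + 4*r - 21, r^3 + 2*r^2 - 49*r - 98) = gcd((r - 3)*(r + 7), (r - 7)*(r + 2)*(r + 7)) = r + 7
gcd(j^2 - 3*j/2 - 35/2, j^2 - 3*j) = 1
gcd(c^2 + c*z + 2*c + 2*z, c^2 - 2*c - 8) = c + 2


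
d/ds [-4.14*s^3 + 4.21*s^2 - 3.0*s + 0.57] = -12.42*s^2 + 8.42*s - 3.0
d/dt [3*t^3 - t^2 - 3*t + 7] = 9*t^2 - 2*t - 3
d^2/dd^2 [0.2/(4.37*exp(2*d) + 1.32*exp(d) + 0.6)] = (-(3.496*exp(d) + 0.264)*(4.37*exp(2*d) + 1.32*exp(d) + 0.6) + 0.2*(8.74*exp(d) + 1.32)*(17.48*exp(d) + 2.64)*exp(d))*exp(d)/(4.37*exp(2*d) + 1.32*exp(d) + 0.6)^3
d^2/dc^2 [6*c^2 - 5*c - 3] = 12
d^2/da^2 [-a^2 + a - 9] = -2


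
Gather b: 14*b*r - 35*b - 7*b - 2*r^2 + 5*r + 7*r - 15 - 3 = b*(14*r - 42) - 2*r^2 + 12*r - 18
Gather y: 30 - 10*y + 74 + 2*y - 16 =88 - 8*y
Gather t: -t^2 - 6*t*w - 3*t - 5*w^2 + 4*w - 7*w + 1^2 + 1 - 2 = -t^2 + t*(-6*w - 3) - 5*w^2 - 3*w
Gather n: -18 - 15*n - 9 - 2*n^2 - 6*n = -2*n^2 - 21*n - 27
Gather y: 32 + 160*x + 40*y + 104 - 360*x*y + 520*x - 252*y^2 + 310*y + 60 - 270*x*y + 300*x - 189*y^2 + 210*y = 980*x - 441*y^2 + y*(560 - 630*x) + 196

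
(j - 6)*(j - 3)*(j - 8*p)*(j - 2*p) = j^4 - 10*j^3*p - 9*j^3 + 16*j^2*p^2 + 90*j^2*p + 18*j^2 - 144*j*p^2 - 180*j*p + 288*p^2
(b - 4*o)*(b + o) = b^2 - 3*b*o - 4*o^2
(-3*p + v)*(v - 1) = -3*p*v + 3*p + v^2 - v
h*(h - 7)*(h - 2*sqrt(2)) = h^3 - 7*h^2 - 2*sqrt(2)*h^2 + 14*sqrt(2)*h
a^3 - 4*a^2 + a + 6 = (a - 3)*(a - 2)*(a + 1)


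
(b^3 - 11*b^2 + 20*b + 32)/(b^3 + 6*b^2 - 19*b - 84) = (b^2 - 7*b - 8)/(b^2 + 10*b + 21)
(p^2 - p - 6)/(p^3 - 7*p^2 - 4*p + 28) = (p - 3)/(p^2 - 9*p + 14)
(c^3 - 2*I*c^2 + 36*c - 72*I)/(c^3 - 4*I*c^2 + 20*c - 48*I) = (c + 6*I)/(c + 4*I)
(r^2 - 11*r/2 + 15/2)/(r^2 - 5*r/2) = (r - 3)/r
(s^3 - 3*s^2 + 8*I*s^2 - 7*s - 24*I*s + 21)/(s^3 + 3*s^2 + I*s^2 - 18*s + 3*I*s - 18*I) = (s + 7*I)/(s + 6)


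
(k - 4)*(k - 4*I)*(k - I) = k^3 - 4*k^2 - 5*I*k^2 - 4*k + 20*I*k + 16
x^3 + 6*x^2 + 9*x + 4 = (x + 1)^2*(x + 4)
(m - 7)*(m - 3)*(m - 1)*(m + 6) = m^4 - 5*m^3 - 35*m^2 + 165*m - 126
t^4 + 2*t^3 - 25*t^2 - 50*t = t*(t - 5)*(t + 2)*(t + 5)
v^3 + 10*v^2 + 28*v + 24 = (v + 2)^2*(v + 6)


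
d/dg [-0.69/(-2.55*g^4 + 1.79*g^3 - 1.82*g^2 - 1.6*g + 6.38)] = (-7.038*g^3 + 3.7053*g^2 - 2.5116*g - 1.104)/(2.55*g^4 - 1.79*g^3 + 1.82*g^2 + 1.6*g - 6.38)^2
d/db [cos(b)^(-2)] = 2*sin(b)/cos(b)^3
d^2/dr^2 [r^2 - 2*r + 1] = 2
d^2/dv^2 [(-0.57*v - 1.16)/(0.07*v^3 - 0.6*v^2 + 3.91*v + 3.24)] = (-0.016758*v^5 + 0.075432*v^4 + 0.681138*v^3 - 2.85924*v^2 + 11.258208*v - 25.536496)/(0.000343*v^9 - 0.00882*v^8 + 0.133077*v^7 - 1.153692*v^6 + 6.616821*v^5 - 18.698652*v^4 + 16.374727*v^3 + 129.704652*v^2 + 123.136848*v + 34.012224)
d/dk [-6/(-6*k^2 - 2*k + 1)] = 12*(-6*k - 1)/(6*k^2 + 2*k - 1)^2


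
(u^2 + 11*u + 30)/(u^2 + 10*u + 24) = (u + 5)/(u + 4)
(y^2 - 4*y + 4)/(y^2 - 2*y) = (y - 2)/y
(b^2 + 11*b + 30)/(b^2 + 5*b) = (b + 6)/b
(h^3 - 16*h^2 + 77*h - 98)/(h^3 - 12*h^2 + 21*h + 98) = (h - 2)/(h + 2)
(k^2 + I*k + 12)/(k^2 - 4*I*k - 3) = (k + 4*I)/(k - I)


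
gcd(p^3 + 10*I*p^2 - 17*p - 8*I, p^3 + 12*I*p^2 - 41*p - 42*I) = 1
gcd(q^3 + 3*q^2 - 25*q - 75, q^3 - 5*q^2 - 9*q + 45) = q^2 - 2*q - 15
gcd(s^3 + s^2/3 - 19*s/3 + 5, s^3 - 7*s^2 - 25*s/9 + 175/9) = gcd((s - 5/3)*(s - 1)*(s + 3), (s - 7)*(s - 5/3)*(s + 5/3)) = s - 5/3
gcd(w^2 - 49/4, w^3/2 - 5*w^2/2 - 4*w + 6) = 1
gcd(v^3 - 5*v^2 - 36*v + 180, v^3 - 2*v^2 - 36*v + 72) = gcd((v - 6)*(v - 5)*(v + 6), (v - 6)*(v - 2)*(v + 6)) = v^2 - 36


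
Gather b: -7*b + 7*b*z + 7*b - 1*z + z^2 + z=7*b*z + z^2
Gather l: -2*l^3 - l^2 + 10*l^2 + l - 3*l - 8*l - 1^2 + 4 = -2*l^3 + 9*l^2 - 10*l + 3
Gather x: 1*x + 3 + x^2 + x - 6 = x^2 + 2*x - 3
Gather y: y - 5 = y - 5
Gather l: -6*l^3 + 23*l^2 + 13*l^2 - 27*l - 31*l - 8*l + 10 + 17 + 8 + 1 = -6*l^3 + 36*l^2 - 66*l + 36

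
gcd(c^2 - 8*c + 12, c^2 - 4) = c - 2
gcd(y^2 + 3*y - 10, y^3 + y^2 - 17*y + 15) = y + 5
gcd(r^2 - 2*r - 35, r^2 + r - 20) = r + 5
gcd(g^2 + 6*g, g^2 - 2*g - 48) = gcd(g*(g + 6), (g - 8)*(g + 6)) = g + 6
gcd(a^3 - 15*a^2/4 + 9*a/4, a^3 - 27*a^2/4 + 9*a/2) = a^2 - 3*a/4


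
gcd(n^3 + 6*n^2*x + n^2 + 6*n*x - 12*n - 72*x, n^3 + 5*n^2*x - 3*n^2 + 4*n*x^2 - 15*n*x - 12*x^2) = n - 3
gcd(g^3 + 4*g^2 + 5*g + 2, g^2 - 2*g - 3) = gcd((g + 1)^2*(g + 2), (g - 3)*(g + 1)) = g + 1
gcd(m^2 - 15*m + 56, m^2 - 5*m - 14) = m - 7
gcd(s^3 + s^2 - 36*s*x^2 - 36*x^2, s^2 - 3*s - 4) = s + 1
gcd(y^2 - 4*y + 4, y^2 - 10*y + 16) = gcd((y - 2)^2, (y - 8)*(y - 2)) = y - 2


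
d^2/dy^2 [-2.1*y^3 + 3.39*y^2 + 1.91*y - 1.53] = 6.78 - 12.6*y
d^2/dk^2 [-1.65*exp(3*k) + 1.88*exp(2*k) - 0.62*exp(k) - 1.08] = (-14.85*exp(2*k) + 7.52*exp(k) - 0.62)*exp(k)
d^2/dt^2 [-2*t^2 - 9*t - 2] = -4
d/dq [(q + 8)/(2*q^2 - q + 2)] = (2*q^2 - q - (q + 8)*(4*q - 1) + 2)/(2*q^2 - q + 2)^2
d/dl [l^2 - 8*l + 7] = 2*l - 8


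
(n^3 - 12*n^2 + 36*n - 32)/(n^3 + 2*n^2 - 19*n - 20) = (n^3 - 12*n^2 + 36*n - 32)/(n^3 + 2*n^2 - 19*n - 20)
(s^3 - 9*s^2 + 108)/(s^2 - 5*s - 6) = (s^2 - 3*s - 18)/(s + 1)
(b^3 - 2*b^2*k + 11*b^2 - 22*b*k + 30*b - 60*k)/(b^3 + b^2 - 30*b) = (b^2 - 2*b*k + 5*b - 10*k)/(b*(b - 5))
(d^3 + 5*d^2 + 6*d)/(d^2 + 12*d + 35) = d*(d^2 + 5*d + 6)/(d^2 + 12*d + 35)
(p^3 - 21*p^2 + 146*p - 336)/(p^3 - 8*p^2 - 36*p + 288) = (p - 7)/(p + 6)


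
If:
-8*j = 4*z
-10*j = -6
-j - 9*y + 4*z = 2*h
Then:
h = -9*y/2 - 27/10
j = 3/5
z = -6/5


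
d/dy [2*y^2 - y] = 4*y - 1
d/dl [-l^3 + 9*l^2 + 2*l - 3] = -3*l^2 + 18*l + 2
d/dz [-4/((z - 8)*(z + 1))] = 4*(2*z - 7)/((z - 8)^2*(z + 1)^2)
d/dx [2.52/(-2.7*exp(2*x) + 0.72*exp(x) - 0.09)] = (13.608*exp(x) - 1.8144)*exp(x)/(2.7*exp(2*x) - 0.72*exp(x) + 0.09)^2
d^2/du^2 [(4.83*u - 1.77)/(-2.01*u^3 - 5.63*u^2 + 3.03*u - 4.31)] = (-117.082098*u^5 - 242.13465*u^4 - 44.5467360000001*u^3 + 774.055368*u^2 + 430.040754*u - 179.551614)/(8.120601*u^9 + 68.237289*u^8 + 154.407798*u^7 + 24.961706*u^6 + 59.8755239999999*u^5 + 407.41116*u^4 - 356.947398*u^3 + 432.459366*u^2 - 168.856749*u + 80.062991)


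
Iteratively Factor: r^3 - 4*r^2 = (r)*(r^2 - 4*r) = r*(r - 4)*(r)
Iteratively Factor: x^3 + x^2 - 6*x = (x + 3)*(x^2 - 2*x) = x*(x + 3)*(x - 2)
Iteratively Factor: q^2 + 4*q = (q + 4)*(q)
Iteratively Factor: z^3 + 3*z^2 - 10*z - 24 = (z - 3)*(z^2 + 6*z + 8) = (z - 3)*(z + 4)*(z + 2)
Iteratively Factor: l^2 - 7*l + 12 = (l - 4)*(l - 3)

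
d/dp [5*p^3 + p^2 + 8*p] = 15*p^2 + 2*p + 8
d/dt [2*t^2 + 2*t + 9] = 4*t + 2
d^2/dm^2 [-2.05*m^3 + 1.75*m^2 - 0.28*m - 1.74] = 3.5 - 12.3*m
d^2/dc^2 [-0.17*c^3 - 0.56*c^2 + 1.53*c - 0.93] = -1.02*c - 1.12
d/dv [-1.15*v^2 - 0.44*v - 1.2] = -2.3*v - 0.44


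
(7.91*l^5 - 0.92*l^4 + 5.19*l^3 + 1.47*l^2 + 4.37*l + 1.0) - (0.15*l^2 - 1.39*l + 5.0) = 7.91*l^5 - 0.92*l^4 + 5.19*l^3 + 1.32*l^2 + 5.76*l - 4.0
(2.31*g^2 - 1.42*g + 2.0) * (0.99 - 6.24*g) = -14.4144*g^3 + 11.1477*g^2 - 13.8858*g + 1.98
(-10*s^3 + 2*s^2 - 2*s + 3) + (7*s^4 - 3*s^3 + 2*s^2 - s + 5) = 7*s^4 - 13*s^3 + 4*s^2 - 3*s + 8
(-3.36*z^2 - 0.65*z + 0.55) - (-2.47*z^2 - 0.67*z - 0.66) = -0.89*z^2 + 0.02*z + 1.21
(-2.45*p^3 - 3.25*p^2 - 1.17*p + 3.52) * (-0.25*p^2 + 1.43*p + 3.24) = 0.6125*p^5 - 2.691*p^4 - 12.293*p^3 - 13.0831*p^2 + 1.2428*p + 11.4048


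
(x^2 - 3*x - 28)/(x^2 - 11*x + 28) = (x + 4)/(x - 4)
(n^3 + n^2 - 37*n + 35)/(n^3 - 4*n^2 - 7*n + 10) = (n + 7)/(n + 2)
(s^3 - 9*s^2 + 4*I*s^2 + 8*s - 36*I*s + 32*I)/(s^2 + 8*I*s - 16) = (s^2 - 9*s + 8)/(s + 4*I)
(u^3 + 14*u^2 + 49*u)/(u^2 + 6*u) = (u^2 + 14*u + 49)/(u + 6)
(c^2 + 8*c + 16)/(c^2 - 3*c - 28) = (c + 4)/(c - 7)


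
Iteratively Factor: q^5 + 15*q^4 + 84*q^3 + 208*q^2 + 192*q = (q)*(q^4 + 15*q^3 + 84*q^2 + 208*q + 192) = q*(q + 4)*(q^3 + 11*q^2 + 40*q + 48) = q*(q + 3)*(q + 4)*(q^2 + 8*q + 16) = q*(q + 3)*(q + 4)^2*(q + 4)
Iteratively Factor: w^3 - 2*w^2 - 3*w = (w + 1)*(w^2 - 3*w) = w*(w + 1)*(w - 3)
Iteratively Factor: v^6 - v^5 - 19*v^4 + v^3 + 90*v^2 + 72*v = (v + 1)*(v^5 - 2*v^4 - 17*v^3 + 18*v^2 + 72*v) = (v + 1)*(v + 3)*(v^4 - 5*v^3 - 2*v^2 + 24*v) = (v + 1)*(v + 2)*(v + 3)*(v^3 - 7*v^2 + 12*v) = (v - 4)*(v + 1)*(v + 2)*(v + 3)*(v^2 - 3*v) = v*(v - 4)*(v + 1)*(v + 2)*(v + 3)*(v - 3)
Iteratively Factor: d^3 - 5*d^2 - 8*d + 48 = (d - 4)*(d^2 - d - 12) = (d - 4)*(d + 3)*(d - 4)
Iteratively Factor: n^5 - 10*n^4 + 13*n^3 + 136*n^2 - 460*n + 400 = (n - 5)*(n^4 - 5*n^3 - 12*n^2 + 76*n - 80) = (n - 5)*(n + 4)*(n^3 - 9*n^2 + 24*n - 20) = (n - 5)^2*(n + 4)*(n^2 - 4*n + 4) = (n - 5)^2*(n - 2)*(n + 4)*(n - 2)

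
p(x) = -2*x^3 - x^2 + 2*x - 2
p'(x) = -6*x^2 - 2*x + 2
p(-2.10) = 7.91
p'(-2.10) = -20.26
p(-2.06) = 7.12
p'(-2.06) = -19.34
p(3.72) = -111.36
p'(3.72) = -88.47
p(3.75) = -114.03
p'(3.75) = -89.88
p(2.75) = -45.66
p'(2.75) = -48.88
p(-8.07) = 967.85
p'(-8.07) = -372.61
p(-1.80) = 2.82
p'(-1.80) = -13.84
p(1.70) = -11.32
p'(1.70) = -18.74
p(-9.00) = 1357.00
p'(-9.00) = -466.00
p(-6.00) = 382.00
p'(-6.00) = -202.00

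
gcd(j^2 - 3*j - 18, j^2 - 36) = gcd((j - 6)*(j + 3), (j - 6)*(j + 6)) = j - 6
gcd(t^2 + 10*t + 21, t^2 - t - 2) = 1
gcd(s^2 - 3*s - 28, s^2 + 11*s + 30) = 1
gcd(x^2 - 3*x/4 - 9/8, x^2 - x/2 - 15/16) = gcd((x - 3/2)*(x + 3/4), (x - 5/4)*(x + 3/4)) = x + 3/4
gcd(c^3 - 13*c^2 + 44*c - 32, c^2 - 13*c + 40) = c - 8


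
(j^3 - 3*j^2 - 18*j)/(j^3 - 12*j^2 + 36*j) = (j + 3)/(j - 6)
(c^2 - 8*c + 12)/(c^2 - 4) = (c - 6)/(c + 2)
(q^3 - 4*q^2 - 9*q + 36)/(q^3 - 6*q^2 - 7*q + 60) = (q - 3)/(q - 5)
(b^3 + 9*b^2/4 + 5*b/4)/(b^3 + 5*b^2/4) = (b + 1)/b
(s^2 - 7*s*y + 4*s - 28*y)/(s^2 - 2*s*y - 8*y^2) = (-s^2 + 7*s*y - 4*s + 28*y)/(-s^2 + 2*s*y + 8*y^2)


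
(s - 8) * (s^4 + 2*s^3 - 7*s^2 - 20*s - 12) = s^5 - 6*s^4 - 23*s^3 + 36*s^2 + 148*s + 96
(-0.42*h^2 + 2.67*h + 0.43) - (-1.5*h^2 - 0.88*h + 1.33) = 1.08*h^2 + 3.55*h - 0.9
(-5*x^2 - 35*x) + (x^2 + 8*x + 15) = -4*x^2 - 27*x + 15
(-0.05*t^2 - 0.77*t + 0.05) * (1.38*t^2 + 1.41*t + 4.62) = -0.069*t^4 - 1.1331*t^3 - 1.2477*t^2 - 3.4869*t + 0.231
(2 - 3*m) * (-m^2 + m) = 3*m^3 - 5*m^2 + 2*m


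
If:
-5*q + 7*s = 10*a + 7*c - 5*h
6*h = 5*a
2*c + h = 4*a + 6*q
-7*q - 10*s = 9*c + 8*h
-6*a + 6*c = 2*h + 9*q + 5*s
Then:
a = 0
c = 0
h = 0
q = 0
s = 0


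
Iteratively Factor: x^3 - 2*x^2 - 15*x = (x)*(x^2 - 2*x - 15) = x*(x - 5)*(x + 3)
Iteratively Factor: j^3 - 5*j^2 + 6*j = (j)*(j^2 - 5*j + 6) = j*(j - 2)*(j - 3)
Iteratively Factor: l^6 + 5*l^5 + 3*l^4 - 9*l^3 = (l)*(l^5 + 5*l^4 + 3*l^3 - 9*l^2) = l*(l + 3)*(l^4 + 2*l^3 - 3*l^2) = l*(l + 3)^2*(l^3 - l^2) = l*(l - 1)*(l + 3)^2*(l^2) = l^2*(l - 1)*(l + 3)^2*(l)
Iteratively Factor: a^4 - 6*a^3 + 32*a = (a - 4)*(a^3 - 2*a^2 - 8*a) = a*(a - 4)*(a^2 - 2*a - 8) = a*(a - 4)*(a + 2)*(a - 4)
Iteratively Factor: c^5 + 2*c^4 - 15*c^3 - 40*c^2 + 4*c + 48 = (c - 1)*(c^4 + 3*c^3 - 12*c^2 - 52*c - 48) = (c - 4)*(c - 1)*(c^3 + 7*c^2 + 16*c + 12) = (c - 4)*(c - 1)*(c + 2)*(c^2 + 5*c + 6) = (c - 4)*(c - 1)*(c + 2)^2*(c + 3)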